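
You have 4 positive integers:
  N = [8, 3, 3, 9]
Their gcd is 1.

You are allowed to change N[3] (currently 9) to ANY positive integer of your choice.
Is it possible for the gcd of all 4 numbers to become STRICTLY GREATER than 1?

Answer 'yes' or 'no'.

Current gcd = 1
gcd of all OTHER numbers (without N[3]=9): gcd([8, 3, 3]) = 1
The new gcd after any change is gcd(1, new_value).
This can be at most 1.
Since 1 = old gcd 1, the gcd can only stay the same or decrease.

Answer: no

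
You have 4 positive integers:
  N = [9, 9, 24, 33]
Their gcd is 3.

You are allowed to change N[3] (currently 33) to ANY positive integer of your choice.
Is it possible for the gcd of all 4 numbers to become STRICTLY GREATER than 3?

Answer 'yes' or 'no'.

Answer: no

Derivation:
Current gcd = 3
gcd of all OTHER numbers (without N[3]=33): gcd([9, 9, 24]) = 3
The new gcd after any change is gcd(3, new_value).
This can be at most 3.
Since 3 = old gcd 3, the gcd can only stay the same or decrease.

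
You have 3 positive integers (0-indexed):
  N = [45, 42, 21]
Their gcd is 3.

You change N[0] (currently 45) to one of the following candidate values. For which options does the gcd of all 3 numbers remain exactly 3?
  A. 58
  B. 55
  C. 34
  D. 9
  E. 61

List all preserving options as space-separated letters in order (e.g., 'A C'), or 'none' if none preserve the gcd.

Answer: D

Derivation:
Old gcd = 3; gcd of others (without N[0]) = 21
New gcd for candidate v: gcd(21, v). Preserves old gcd iff gcd(21, v) = 3.
  Option A: v=58, gcd(21,58)=1 -> changes
  Option B: v=55, gcd(21,55)=1 -> changes
  Option C: v=34, gcd(21,34)=1 -> changes
  Option D: v=9, gcd(21,9)=3 -> preserves
  Option E: v=61, gcd(21,61)=1 -> changes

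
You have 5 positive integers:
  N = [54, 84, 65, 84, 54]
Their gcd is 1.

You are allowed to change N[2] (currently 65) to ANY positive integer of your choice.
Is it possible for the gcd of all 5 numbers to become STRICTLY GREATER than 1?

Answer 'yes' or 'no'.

Answer: yes

Derivation:
Current gcd = 1
gcd of all OTHER numbers (without N[2]=65): gcd([54, 84, 84, 54]) = 6
The new gcd after any change is gcd(6, new_value).
This can be at most 6.
Since 6 > old gcd 1, the gcd CAN increase (e.g., set N[2] = 6).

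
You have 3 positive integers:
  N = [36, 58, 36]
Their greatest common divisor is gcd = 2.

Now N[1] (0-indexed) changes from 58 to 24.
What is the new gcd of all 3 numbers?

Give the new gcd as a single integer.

Answer: 12

Derivation:
Numbers: [36, 58, 36], gcd = 2
Change: index 1, 58 -> 24
gcd of the OTHER numbers (without index 1): gcd([36, 36]) = 36
New gcd = gcd(g_others, new_val) = gcd(36, 24) = 12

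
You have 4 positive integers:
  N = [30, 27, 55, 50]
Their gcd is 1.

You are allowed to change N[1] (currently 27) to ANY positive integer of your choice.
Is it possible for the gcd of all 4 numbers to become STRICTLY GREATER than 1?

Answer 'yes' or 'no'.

Current gcd = 1
gcd of all OTHER numbers (without N[1]=27): gcd([30, 55, 50]) = 5
The new gcd after any change is gcd(5, new_value).
This can be at most 5.
Since 5 > old gcd 1, the gcd CAN increase (e.g., set N[1] = 5).

Answer: yes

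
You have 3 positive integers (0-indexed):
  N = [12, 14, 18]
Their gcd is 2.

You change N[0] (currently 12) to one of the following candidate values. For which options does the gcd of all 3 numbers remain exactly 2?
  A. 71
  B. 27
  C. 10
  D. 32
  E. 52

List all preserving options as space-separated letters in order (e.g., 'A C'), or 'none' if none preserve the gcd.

Old gcd = 2; gcd of others (without N[0]) = 2
New gcd for candidate v: gcd(2, v). Preserves old gcd iff gcd(2, v) = 2.
  Option A: v=71, gcd(2,71)=1 -> changes
  Option B: v=27, gcd(2,27)=1 -> changes
  Option C: v=10, gcd(2,10)=2 -> preserves
  Option D: v=32, gcd(2,32)=2 -> preserves
  Option E: v=52, gcd(2,52)=2 -> preserves

Answer: C D E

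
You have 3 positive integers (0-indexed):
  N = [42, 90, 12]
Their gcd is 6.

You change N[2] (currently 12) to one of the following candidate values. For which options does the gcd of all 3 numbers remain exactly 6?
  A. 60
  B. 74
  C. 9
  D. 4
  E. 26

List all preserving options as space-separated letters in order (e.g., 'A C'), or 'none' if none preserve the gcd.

Answer: A

Derivation:
Old gcd = 6; gcd of others (without N[2]) = 6
New gcd for candidate v: gcd(6, v). Preserves old gcd iff gcd(6, v) = 6.
  Option A: v=60, gcd(6,60)=6 -> preserves
  Option B: v=74, gcd(6,74)=2 -> changes
  Option C: v=9, gcd(6,9)=3 -> changes
  Option D: v=4, gcd(6,4)=2 -> changes
  Option E: v=26, gcd(6,26)=2 -> changes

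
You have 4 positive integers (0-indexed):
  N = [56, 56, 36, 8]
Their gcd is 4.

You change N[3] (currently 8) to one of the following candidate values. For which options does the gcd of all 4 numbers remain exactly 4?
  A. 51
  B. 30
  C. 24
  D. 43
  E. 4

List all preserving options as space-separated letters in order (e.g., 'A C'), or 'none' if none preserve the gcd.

Answer: C E

Derivation:
Old gcd = 4; gcd of others (without N[3]) = 4
New gcd for candidate v: gcd(4, v). Preserves old gcd iff gcd(4, v) = 4.
  Option A: v=51, gcd(4,51)=1 -> changes
  Option B: v=30, gcd(4,30)=2 -> changes
  Option C: v=24, gcd(4,24)=4 -> preserves
  Option D: v=43, gcd(4,43)=1 -> changes
  Option E: v=4, gcd(4,4)=4 -> preserves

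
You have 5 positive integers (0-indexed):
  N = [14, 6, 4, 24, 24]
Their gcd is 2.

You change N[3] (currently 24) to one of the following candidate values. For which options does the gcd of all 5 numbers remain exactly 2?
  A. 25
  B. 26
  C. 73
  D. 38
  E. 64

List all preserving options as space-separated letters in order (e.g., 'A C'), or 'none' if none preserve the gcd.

Answer: B D E

Derivation:
Old gcd = 2; gcd of others (without N[3]) = 2
New gcd for candidate v: gcd(2, v). Preserves old gcd iff gcd(2, v) = 2.
  Option A: v=25, gcd(2,25)=1 -> changes
  Option B: v=26, gcd(2,26)=2 -> preserves
  Option C: v=73, gcd(2,73)=1 -> changes
  Option D: v=38, gcd(2,38)=2 -> preserves
  Option E: v=64, gcd(2,64)=2 -> preserves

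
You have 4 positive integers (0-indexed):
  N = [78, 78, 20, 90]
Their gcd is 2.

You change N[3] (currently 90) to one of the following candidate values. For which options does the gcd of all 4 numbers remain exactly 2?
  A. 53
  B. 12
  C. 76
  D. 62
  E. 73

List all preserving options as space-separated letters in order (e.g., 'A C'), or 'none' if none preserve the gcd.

Answer: B C D

Derivation:
Old gcd = 2; gcd of others (without N[3]) = 2
New gcd for candidate v: gcd(2, v). Preserves old gcd iff gcd(2, v) = 2.
  Option A: v=53, gcd(2,53)=1 -> changes
  Option B: v=12, gcd(2,12)=2 -> preserves
  Option C: v=76, gcd(2,76)=2 -> preserves
  Option D: v=62, gcd(2,62)=2 -> preserves
  Option E: v=73, gcd(2,73)=1 -> changes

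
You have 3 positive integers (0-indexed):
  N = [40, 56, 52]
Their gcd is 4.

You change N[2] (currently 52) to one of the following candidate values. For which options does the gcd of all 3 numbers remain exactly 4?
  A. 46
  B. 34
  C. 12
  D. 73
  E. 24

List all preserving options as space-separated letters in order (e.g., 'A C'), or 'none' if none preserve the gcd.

Old gcd = 4; gcd of others (without N[2]) = 8
New gcd for candidate v: gcd(8, v). Preserves old gcd iff gcd(8, v) = 4.
  Option A: v=46, gcd(8,46)=2 -> changes
  Option B: v=34, gcd(8,34)=2 -> changes
  Option C: v=12, gcd(8,12)=4 -> preserves
  Option D: v=73, gcd(8,73)=1 -> changes
  Option E: v=24, gcd(8,24)=8 -> changes

Answer: C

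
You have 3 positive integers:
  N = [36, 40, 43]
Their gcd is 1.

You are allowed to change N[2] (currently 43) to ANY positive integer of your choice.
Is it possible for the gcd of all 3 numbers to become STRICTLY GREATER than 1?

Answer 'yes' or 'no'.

Answer: yes

Derivation:
Current gcd = 1
gcd of all OTHER numbers (without N[2]=43): gcd([36, 40]) = 4
The new gcd after any change is gcd(4, new_value).
This can be at most 4.
Since 4 > old gcd 1, the gcd CAN increase (e.g., set N[2] = 4).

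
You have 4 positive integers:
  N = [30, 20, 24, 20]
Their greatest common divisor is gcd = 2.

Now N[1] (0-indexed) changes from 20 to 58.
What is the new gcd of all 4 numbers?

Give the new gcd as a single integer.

Answer: 2

Derivation:
Numbers: [30, 20, 24, 20], gcd = 2
Change: index 1, 20 -> 58
gcd of the OTHER numbers (without index 1): gcd([30, 24, 20]) = 2
New gcd = gcd(g_others, new_val) = gcd(2, 58) = 2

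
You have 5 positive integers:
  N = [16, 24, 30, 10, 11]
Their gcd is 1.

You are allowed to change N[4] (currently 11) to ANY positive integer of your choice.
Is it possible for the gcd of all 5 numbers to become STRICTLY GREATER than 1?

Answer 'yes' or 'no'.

Current gcd = 1
gcd of all OTHER numbers (without N[4]=11): gcd([16, 24, 30, 10]) = 2
The new gcd after any change is gcd(2, new_value).
This can be at most 2.
Since 2 > old gcd 1, the gcd CAN increase (e.g., set N[4] = 2).

Answer: yes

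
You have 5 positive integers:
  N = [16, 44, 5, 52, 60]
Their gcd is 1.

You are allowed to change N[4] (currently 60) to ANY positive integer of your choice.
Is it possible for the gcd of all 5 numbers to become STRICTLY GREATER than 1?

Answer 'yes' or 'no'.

Current gcd = 1
gcd of all OTHER numbers (without N[4]=60): gcd([16, 44, 5, 52]) = 1
The new gcd after any change is gcd(1, new_value).
This can be at most 1.
Since 1 = old gcd 1, the gcd can only stay the same or decrease.

Answer: no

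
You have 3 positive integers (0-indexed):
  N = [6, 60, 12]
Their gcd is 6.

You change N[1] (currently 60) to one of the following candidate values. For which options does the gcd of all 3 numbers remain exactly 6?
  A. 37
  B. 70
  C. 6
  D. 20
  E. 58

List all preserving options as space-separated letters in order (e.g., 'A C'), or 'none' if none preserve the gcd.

Old gcd = 6; gcd of others (without N[1]) = 6
New gcd for candidate v: gcd(6, v). Preserves old gcd iff gcd(6, v) = 6.
  Option A: v=37, gcd(6,37)=1 -> changes
  Option B: v=70, gcd(6,70)=2 -> changes
  Option C: v=6, gcd(6,6)=6 -> preserves
  Option D: v=20, gcd(6,20)=2 -> changes
  Option E: v=58, gcd(6,58)=2 -> changes

Answer: C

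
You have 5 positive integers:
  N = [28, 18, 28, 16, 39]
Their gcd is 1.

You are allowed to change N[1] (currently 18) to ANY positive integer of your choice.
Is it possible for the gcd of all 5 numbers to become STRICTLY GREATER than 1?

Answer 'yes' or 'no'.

Current gcd = 1
gcd of all OTHER numbers (without N[1]=18): gcd([28, 28, 16, 39]) = 1
The new gcd after any change is gcd(1, new_value).
This can be at most 1.
Since 1 = old gcd 1, the gcd can only stay the same or decrease.

Answer: no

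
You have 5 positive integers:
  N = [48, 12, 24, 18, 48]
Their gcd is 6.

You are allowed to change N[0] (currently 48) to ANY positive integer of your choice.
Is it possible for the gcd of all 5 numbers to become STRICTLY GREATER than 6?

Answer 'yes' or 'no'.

Answer: no

Derivation:
Current gcd = 6
gcd of all OTHER numbers (without N[0]=48): gcd([12, 24, 18, 48]) = 6
The new gcd after any change is gcd(6, new_value).
This can be at most 6.
Since 6 = old gcd 6, the gcd can only stay the same or decrease.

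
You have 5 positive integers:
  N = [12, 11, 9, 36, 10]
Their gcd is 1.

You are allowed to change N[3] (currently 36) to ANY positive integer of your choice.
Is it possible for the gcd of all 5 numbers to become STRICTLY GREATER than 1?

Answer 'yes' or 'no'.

Current gcd = 1
gcd of all OTHER numbers (without N[3]=36): gcd([12, 11, 9, 10]) = 1
The new gcd after any change is gcd(1, new_value).
This can be at most 1.
Since 1 = old gcd 1, the gcd can only stay the same or decrease.

Answer: no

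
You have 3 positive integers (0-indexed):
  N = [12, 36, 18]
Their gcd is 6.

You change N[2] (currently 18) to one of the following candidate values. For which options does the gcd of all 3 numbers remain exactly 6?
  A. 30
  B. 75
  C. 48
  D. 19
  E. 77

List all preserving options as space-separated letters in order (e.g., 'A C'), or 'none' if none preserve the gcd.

Old gcd = 6; gcd of others (without N[2]) = 12
New gcd for candidate v: gcd(12, v). Preserves old gcd iff gcd(12, v) = 6.
  Option A: v=30, gcd(12,30)=6 -> preserves
  Option B: v=75, gcd(12,75)=3 -> changes
  Option C: v=48, gcd(12,48)=12 -> changes
  Option D: v=19, gcd(12,19)=1 -> changes
  Option E: v=77, gcd(12,77)=1 -> changes

Answer: A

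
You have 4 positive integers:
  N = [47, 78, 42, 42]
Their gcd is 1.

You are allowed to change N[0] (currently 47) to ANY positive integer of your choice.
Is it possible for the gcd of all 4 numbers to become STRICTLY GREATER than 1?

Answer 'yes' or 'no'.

Current gcd = 1
gcd of all OTHER numbers (without N[0]=47): gcd([78, 42, 42]) = 6
The new gcd after any change is gcd(6, new_value).
This can be at most 6.
Since 6 > old gcd 1, the gcd CAN increase (e.g., set N[0] = 6).

Answer: yes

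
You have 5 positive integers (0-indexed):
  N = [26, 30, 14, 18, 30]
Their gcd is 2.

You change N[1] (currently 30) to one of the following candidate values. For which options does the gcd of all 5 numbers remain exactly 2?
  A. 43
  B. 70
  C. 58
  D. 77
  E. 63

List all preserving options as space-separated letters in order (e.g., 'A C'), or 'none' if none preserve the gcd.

Answer: B C

Derivation:
Old gcd = 2; gcd of others (without N[1]) = 2
New gcd for candidate v: gcd(2, v). Preserves old gcd iff gcd(2, v) = 2.
  Option A: v=43, gcd(2,43)=1 -> changes
  Option B: v=70, gcd(2,70)=2 -> preserves
  Option C: v=58, gcd(2,58)=2 -> preserves
  Option D: v=77, gcd(2,77)=1 -> changes
  Option E: v=63, gcd(2,63)=1 -> changes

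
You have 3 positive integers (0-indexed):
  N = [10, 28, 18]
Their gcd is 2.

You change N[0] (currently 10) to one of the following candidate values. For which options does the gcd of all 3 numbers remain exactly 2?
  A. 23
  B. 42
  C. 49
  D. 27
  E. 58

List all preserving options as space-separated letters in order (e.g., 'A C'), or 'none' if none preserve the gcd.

Answer: B E

Derivation:
Old gcd = 2; gcd of others (without N[0]) = 2
New gcd for candidate v: gcd(2, v). Preserves old gcd iff gcd(2, v) = 2.
  Option A: v=23, gcd(2,23)=1 -> changes
  Option B: v=42, gcd(2,42)=2 -> preserves
  Option C: v=49, gcd(2,49)=1 -> changes
  Option D: v=27, gcd(2,27)=1 -> changes
  Option E: v=58, gcd(2,58)=2 -> preserves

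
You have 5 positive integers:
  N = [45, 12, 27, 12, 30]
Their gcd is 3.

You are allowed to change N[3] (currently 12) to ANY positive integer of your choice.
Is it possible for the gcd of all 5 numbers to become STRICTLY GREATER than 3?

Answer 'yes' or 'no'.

Current gcd = 3
gcd of all OTHER numbers (without N[3]=12): gcd([45, 12, 27, 30]) = 3
The new gcd after any change is gcd(3, new_value).
This can be at most 3.
Since 3 = old gcd 3, the gcd can only stay the same or decrease.

Answer: no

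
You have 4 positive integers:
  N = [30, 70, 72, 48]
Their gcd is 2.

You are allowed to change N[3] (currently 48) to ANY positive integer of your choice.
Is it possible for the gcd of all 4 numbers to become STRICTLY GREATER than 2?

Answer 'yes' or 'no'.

Answer: no

Derivation:
Current gcd = 2
gcd of all OTHER numbers (without N[3]=48): gcd([30, 70, 72]) = 2
The new gcd after any change is gcd(2, new_value).
This can be at most 2.
Since 2 = old gcd 2, the gcd can only stay the same or decrease.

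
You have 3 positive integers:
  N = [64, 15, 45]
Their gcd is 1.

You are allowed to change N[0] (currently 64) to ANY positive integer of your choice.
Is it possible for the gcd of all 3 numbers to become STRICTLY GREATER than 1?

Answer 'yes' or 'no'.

Current gcd = 1
gcd of all OTHER numbers (without N[0]=64): gcd([15, 45]) = 15
The new gcd after any change is gcd(15, new_value).
This can be at most 15.
Since 15 > old gcd 1, the gcd CAN increase (e.g., set N[0] = 15).

Answer: yes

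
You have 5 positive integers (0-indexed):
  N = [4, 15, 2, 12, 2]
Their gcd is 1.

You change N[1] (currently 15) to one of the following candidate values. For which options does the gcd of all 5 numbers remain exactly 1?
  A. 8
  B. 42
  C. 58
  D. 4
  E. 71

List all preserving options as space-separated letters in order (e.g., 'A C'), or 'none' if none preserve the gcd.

Old gcd = 1; gcd of others (without N[1]) = 2
New gcd for candidate v: gcd(2, v). Preserves old gcd iff gcd(2, v) = 1.
  Option A: v=8, gcd(2,8)=2 -> changes
  Option B: v=42, gcd(2,42)=2 -> changes
  Option C: v=58, gcd(2,58)=2 -> changes
  Option D: v=4, gcd(2,4)=2 -> changes
  Option E: v=71, gcd(2,71)=1 -> preserves

Answer: E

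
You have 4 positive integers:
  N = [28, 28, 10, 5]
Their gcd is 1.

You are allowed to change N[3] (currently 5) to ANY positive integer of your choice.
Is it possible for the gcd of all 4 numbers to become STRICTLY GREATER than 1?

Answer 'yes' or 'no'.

Current gcd = 1
gcd of all OTHER numbers (without N[3]=5): gcd([28, 28, 10]) = 2
The new gcd after any change is gcd(2, new_value).
This can be at most 2.
Since 2 > old gcd 1, the gcd CAN increase (e.g., set N[3] = 2).

Answer: yes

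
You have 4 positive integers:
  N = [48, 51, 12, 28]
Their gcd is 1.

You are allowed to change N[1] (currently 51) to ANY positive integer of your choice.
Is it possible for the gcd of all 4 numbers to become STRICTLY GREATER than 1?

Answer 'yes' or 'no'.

Current gcd = 1
gcd of all OTHER numbers (without N[1]=51): gcd([48, 12, 28]) = 4
The new gcd after any change is gcd(4, new_value).
This can be at most 4.
Since 4 > old gcd 1, the gcd CAN increase (e.g., set N[1] = 4).

Answer: yes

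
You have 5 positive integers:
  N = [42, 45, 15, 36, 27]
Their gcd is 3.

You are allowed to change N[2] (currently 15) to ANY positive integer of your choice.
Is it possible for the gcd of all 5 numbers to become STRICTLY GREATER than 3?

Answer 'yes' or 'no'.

Current gcd = 3
gcd of all OTHER numbers (without N[2]=15): gcd([42, 45, 36, 27]) = 3
The new gcd after any change is gcd(3, new_value).
This can be at most 3.
Since 3 = old gcd 3, the gcd can only stay the same or decrease.

Answer: no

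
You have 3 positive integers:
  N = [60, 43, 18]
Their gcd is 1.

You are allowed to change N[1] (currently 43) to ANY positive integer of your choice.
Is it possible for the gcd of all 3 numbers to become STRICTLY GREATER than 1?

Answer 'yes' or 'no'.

Answer: yes

Derivation:
Current gcd = 1
gcd of all OTHER numbers (without N[1]=43): gcd([60, 18]) = 6
The new gcd after any change is gcd(6, new_value).
This can be at most 6.
Since 6 > old gcd 1, the gcd CAN increase (e.g., set N[1] = 6).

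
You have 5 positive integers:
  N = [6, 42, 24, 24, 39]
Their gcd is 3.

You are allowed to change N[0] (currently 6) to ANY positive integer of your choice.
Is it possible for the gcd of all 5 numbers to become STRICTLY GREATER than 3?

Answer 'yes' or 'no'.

Answer: no

Derivation:
Current gcd = 3
gcd of all OTHER numbers (without N[0]=6): gcd([42, 24, 24, 39]) = 3
The new gcd after any change is gcd(3, new_value).
This can be at most 3.
Since 3 = old gcd 3, the gcd can only stay the same or decrease.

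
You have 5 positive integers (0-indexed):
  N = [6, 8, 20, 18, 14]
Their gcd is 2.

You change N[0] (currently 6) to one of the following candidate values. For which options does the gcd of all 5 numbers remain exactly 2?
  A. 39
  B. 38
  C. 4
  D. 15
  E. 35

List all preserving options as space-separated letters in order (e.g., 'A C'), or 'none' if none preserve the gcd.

Answer: B C

Derivation:
Old gcd = 2; gcd of others (without N[0]) = 2
New gcd for candidate v: gcd(2, v). Preserves old gcd iff gcd(2, v) = 2.
  Option A: v=39, gcd(2,39)=1 -> changes
  Option B: v=38, gcd(2,38)=2 -> preserves
  Option C: v=4, gcd(2,4)=2 -> preserves
  Option D: v=15, gcd(2,15)=1 -> changes
  Option E: v=35, gcd(2,35)=1 -> changes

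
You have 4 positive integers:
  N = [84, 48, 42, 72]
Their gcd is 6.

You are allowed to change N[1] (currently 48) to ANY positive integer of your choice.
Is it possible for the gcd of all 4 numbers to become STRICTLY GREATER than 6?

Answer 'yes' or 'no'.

Current gcd = 6
gcd of all OTHER numbers (without N[1]=48): gcd([84, 42, 72]) = 6
The new gcd after any change is gcd(6, new_value).
This can be at most 6.
Since 6 = old gcd 6, the gcd can only stay the same or decrease.

Answer: no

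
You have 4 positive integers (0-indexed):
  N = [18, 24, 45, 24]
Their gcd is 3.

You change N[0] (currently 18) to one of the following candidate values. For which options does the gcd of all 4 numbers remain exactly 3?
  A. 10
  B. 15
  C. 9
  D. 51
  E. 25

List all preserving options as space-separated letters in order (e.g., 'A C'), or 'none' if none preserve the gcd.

Old gcd = 3; gcd of others (without N[0]) = 3
New gcd for candidate v: gcd(3, v). Preserves old gcd iff gcd(3, v) = 3.
  Option A: v=10, gcd(3,10)=1 -> changes
  Option B: v=15, gcd(3,15)=3 -> preserves
  Option C: v=9, gcd(3,9)=3 -> preserves
  Option D: v=51, gcd(3,51)=3 -> preserves
  Option E: v=25, gcd(3,25)=1 -> changes

Answer: B C D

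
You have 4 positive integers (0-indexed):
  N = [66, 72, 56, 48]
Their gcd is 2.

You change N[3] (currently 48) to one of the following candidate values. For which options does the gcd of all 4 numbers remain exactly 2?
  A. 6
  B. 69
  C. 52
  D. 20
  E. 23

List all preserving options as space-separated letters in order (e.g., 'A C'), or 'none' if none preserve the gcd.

Old gcd = 2; gcd of others (without N[3]) = 2
New gcd for candidate v: gcd(2, v). Preserves old gcd iff gcd(2, v) = 2.
  Option A: v=6, gcd(2,6)=2 -> preserves
  Option B: v=69, gcd(2,69)=1 -> changes
  Option C: v=52, gcd(2,52)=2 -> preserves
  Option D: v=20, gcd(2,20)=2 -> preserves
  Option E: v=23, gcd(2,23)=1 -> changes

Answer: A C D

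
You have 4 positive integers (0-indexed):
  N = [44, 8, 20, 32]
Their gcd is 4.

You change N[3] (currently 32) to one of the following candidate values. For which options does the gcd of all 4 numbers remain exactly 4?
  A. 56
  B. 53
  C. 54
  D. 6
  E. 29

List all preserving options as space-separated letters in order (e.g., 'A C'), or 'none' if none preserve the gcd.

Old gcd = 4; gcd of others (without N[3]) = 4
New gcd for candidate v: gcd(4, v). Preserves old gcd iff gcd(4, v) = 4.
  Option A: v=56, gcd(4,56)=4 -> preserves
  Option B: v=53, gcd(4,53)=1 -> changes
  Option C: v=54, gcd(4,54)=2 -> changes
  Option D: v=6, gcd(4,6)=2 -> changes
  Option E: v=29, gcd(4,29)=1 -> changes

Answer: A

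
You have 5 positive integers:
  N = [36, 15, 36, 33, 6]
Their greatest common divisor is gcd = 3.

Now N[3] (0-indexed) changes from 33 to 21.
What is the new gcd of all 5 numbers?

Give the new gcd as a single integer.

Numbers: [36, 15, 36, 33, 6], gcd = 3
Change: index 3, 33 -> 21
gcd of the OTHER numbers (without index 3): gcd([36, 15, 36, 6]) = 3
New gcd = gcd(g_others, new_val) = gcd(3, 21) = 3

Answer: 3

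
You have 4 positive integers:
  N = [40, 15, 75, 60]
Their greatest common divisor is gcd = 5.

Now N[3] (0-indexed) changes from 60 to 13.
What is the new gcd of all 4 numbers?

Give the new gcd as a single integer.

Numbers: [40, 15, 75, 60], gcd = 5
Change: index 3, 60 -> 13
gcd of the OTHER numbers (without index 3): gcd([40, 15, 75]) = 5
New gcd = gcd(g_others, new_val) = gcd(5, 13) = 1

Answer: 1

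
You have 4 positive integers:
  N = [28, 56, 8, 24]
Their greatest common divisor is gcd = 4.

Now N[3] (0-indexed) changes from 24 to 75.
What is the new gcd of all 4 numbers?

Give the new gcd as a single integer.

Numbers: [28, 56, 8, 24], gcd = 4
Change: index 3, 24 -> 75
gcd of the OTHER numbers (without index 3): gcd([28, 56, 8]) = 4
New gcd = gcd(g_others, new_val) = gcd(4, 75) = 1

Answer: 1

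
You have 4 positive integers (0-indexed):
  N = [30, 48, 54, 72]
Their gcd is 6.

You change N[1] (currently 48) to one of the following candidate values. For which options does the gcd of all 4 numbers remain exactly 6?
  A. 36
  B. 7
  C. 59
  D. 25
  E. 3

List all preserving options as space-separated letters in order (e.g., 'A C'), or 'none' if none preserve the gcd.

Old gcd = 6; gcd of others (without N[1]) = 6
New gcd for candidate v: gcd(6, v). Preserves old gcd iff gcd(6, v) = 6.
  Option A: v=36, gcd(6,36)=6 -> preserves
  Option B: v=7, gcd(6,7)=1 -> changes
  Option C: v=59, gcd(6,59)=1 -> changes
  Option D: v=25, gcd(6,25)=1 -> changes
  Option E: v=3, gcd(6,3)=3 -> changes

Answer: A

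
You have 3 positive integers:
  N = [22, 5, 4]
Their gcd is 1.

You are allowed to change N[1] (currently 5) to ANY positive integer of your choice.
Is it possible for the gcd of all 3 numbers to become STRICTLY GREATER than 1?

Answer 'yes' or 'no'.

Current gcd = 1
gcd of all OTHER numbers (without N[1]=5): gcd([22, 4]) = 2
The new gcd after any change is gcd(2, new_value).
This can be at most 2.
Since 2 > old gcd 1, the gcd CAN increase (e.g., set N[1] = 2).

Answer: yes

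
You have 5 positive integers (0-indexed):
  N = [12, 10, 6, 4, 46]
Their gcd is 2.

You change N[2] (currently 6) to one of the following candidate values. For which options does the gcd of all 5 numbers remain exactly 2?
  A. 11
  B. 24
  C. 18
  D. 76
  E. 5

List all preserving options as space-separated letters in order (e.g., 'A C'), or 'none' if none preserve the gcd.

Answer: B C D

Derivation:
Old gcd = 2; gcd of others (without N[2]) = 2
New gcd for candidate v: gcd(2, v). Preserves old gcd iff gcd(2, v) = 2.
  Option A: v=11, gcd(2,11)=1 -> changes
  Option B: v=24, gcd(2,24)=2 -> preserves
  Option C: v=18, gcd(2,18)=2 -> preserves
  Option D: v=76, gcd(2,76)=2 -> preserves
  Option E: v=5, gcd(2,5)=1 -> changes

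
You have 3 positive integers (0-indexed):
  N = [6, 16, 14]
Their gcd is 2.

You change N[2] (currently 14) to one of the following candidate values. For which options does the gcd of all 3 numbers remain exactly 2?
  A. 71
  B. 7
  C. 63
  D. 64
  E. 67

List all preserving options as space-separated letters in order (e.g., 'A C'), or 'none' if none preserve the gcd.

Answer: D

Derivation:
Old gcd = 2; gcd of others (without N[2]) = 2
New gcd for candidate v: gcd(2, v). Preserves old gcd iff gcd(2, v) = 2.
  Option A: v=71, gcd(2,71)=1 -> changes
  Option B: v=7, gcd(2,7)=1 -> changes
  Option C: v=63, gcd(2,63)=1 -> changes
  Option D: v=64, gcd(2,64)=2 -> preserves
  Option E: v=67, gcd(2,67)=1 -> changes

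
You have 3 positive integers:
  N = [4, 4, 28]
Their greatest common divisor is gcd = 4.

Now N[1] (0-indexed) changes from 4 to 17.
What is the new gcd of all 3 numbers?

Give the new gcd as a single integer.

Answer: 1

Derivation:
Numbers: [4, 4, 28], gcd = 4
Change: index 1, 4 -> 17
gcd of the OTHER numbers (without index 1): gcd([4, 28]) = 4
New gcd = gcd(g_others, new_val) = gcd(4, 17) = 1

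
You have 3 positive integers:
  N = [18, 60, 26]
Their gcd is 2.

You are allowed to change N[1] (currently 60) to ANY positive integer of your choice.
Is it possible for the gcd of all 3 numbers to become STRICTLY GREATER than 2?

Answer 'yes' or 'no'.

Answer: no

Derivation:
Current gcd = 2
gcd of all OTHER numbers (without N[1]=60): gcd([18, 26]) = 2
The new gcd after any change is gcd(2, new_value).
This can be at most 2.
Since 2 = old gcd 2, the gcd can only stay the same or decrease.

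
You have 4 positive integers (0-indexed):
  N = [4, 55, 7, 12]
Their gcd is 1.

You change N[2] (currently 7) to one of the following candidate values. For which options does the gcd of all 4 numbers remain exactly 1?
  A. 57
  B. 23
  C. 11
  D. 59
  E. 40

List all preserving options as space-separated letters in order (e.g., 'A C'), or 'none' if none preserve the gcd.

Answer: A B C D E

Derivation:
Old gcd = 1; gcd of others (without N[2]) = 1
New gcd for candidate v: gcd(1, v). Preserves old gcd iff gcd(1, v) = 1.
  Option A: v=57, gcd(1,57)=1 -> preserves
  Option B: v=23, gcd(1,23)=1 -> preserves
  Option C: v=11, gcd(1,11)=1 -> preserves
  Option D: v=59, gcd(1,59)=1 -> preserves
  Option E: v=40, gcd(1,40)=1 -> preserves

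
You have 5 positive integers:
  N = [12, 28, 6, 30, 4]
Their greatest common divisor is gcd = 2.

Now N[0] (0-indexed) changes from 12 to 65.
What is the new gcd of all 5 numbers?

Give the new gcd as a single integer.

Answer: 1

Derivation:
Numbers: [12, 28, 6, 30, 4], gcd = 2
Change: index 0, 12 -> 65
gcd of the OTHER numbers (without index 0): gcd([28, 6, 30, 4]) = 2
New gcd = gcd(g_others, new_val) = gcd(2, 65) = 1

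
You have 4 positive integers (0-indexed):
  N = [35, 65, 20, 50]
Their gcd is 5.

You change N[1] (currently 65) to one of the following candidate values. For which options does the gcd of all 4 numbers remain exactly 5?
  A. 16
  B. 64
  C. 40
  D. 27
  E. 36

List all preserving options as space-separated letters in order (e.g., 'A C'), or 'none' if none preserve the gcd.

Answer: C

Derivation:
Old gcd = 5; gcd of others (without N[1]) = 5
New gcd for candidate v: gcd(5, v). Preserves old gcd iff gcd(5, v) = 5.
  Option A: v=16, gcd(5,16)=1 -> changes
  Option B: v=64, gcd(5,64)=1 -> changes
  Option C: v=40, gcd(5,40)=5 -> preserves
  Option D: v=27, gcd(5,27)=1 -> changes
  Option E: v=36, gcd(5,36)=1 -> changes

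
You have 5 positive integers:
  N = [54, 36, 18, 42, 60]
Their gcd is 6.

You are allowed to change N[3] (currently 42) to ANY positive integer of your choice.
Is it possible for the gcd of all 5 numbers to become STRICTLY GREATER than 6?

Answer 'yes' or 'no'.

Answer: no

Derivation:
Current gcd = 6
gcd of all OTHER numbers (without N[3]=42): gcd([54, 36, 18, 60]) = 6
The new gcd after any change is gcd(6, new_value).
This can be at most 6.
Since 6 = old gcd 6, the gcd can only stay the same or decrease.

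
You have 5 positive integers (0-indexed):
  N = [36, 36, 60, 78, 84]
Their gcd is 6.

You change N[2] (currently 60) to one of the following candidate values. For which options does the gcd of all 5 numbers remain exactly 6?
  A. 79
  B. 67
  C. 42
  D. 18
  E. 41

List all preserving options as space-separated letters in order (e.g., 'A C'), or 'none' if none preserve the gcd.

Old gcd = 6; gcd of others (without N[2]) = 6
New gcd for candidate v: gcd(6, v). Preserves old gcd iff gcd(6, v) = 6.
  Option A: v=79, gcd(6,79)=1 -> changes
  Option B: v=67, gcd(6,67)=1 -> changes
  Option C: v=42, gcd(6,42)=6 -> preserves
  Option D: v=18, gcd(6,18)=6 -> preserves
  Option E: v=41, gcd(6,41)=1 -> changes

Answer: C D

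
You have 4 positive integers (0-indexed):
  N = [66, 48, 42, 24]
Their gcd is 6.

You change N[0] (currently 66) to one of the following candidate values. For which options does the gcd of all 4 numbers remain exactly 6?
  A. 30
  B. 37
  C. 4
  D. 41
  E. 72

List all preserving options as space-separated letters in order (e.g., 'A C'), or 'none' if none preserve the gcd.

Answer: A E

Derivation:
Old gcd = 6; gcd of others (without N[0]) = 6
New gcd for candidate v: gcd(6, v). Preserves old gcd iff gcd(6, v) = 6.
  Option A: v=30, gcd(6,30)=6 -> preserves
  Option B: v=37, gcd(6,37)=1 -> changes
  Option C: v=4, gcd(6,4)=2 -> changes
  Option D: v=41, gcd(6,41)=1 -> changes
  Option E: v=72, gcd(6,72)=6 -> preserves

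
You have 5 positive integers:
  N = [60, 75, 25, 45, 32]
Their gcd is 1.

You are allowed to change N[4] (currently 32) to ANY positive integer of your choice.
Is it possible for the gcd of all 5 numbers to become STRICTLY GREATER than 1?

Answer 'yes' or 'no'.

Answer: yes

Derivation:
Current gcd = 1
gcd of all OTHER numbers (without N[4]=32): gcd([60, 75, 25, 45]) = 5
The new gcd after any change is gcd(5, new_value).
This can be at most 5.
Since 5 > old gcd 1, the gcd CAN increase (e.g., set N[4] = 5).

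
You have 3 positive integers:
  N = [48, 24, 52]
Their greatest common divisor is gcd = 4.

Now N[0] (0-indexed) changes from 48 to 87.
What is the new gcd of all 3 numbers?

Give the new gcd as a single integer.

Numbers: [48, 24, 52], gcd = 4
Change: index 0, 48 -> 87
gcd of the OTHER numbers (without index 0): gcd([24, 52]) = 4
New gcd = gcd(g_others, new_val) = gcd(4, 87) = 1

Answer: 1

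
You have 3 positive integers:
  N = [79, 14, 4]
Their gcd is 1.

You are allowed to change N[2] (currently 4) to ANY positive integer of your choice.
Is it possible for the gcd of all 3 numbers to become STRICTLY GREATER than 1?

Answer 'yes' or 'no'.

Answer: no

Derivation:
Current gcd = 1
gcd of all OTHER numbers (without N[2]=4): gcd([79, 14]) = 1
The new gcd after any change is gcd(1, new_value).
This can be at most 1.
Since 1 = old gcd 1, the gcd can only stay the same or decrease.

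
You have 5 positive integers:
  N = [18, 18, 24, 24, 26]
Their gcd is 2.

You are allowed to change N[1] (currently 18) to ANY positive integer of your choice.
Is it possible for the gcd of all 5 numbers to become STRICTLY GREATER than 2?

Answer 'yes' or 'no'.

Current gcd = 2
gcd of all OTHER numbers (without N[1]=18): gcd([18, 24, 24, 26]) = 2
The new gcd after any change is gcd(2, new_value).
This can be at most 2.
Since 2 = old gcd 2, the gcd can only stay the same or decrease.

Answer: no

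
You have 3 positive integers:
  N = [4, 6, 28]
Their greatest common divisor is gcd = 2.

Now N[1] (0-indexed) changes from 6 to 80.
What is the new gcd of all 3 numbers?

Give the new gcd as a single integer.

Numbers: [4, 6, 28], gcd = 2
Change: index 1, 6 -> 80
gcd of the OTHER numbers (without index 1): gcd([4, 28]) = 4
New gcd = gcd(g_others, new_val) = gcd(4, 80) = 4

Answer: 4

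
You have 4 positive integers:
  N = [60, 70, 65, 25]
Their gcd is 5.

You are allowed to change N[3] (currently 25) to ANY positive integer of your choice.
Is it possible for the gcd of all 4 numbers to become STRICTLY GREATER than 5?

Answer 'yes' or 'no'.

Answer: no

Derivation:
Current gcd = 5
gcd of all OTHER numbers (without N[3]=25): gcd([60, 70, 65]) = 5
The new gcd after any change is gcd(5, new_value).
This can be at most 5.
Since 5 = old gcd 5, the gcd can only stay the same or decrease.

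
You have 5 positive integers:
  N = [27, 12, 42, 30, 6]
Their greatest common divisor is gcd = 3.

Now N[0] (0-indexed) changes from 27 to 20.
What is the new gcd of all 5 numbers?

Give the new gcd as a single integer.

Numbers: [27, 12, 42, 30, 6], gcd = 3
Change: index 0, 27 -> 20
gcd of the OTHER numbers (without index 0): gcd([12, 42, 30, 6]) = 6
New gcd = gcd(g_others, new_val) = gcd(6, 20) = 2

Answer: 2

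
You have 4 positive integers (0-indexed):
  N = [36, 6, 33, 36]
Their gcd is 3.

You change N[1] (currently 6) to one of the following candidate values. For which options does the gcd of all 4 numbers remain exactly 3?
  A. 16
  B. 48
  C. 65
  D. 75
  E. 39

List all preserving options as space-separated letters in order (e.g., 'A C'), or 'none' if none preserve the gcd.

Answer: B D E

Derivation:
Old gcd = 3; gcd of others (without N[1]) = 3
New gcd for candidate v: gcd(3, v). Preserves old gcd iff gcd(3, v) = 3.
  Option A: v=16, gcd(3,16)=1 -> changes
  Option B: v=48, gcd(3,48)=3 -> preserves
  Option C: v=65, gcd(3,65)=1 -> changes
  Option D: v=75, gcd(3,75)=3 -> preserves
  Option E: v=39, gcd(3,39)=3 -> preserves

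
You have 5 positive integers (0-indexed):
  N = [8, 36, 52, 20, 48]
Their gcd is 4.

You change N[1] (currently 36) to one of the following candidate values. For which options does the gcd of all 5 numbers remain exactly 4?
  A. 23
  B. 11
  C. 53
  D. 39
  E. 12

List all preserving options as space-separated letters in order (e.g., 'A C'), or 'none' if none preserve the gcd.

Old gcd = 4; gcd of others (without N[1]) = 4
New gcd for candidate v: gcd(4, v). Preserves old gcd iff gcd(4, v) = 4.
  Option A: v=23, gcd(4,23)=1 -> changes
  Option B: v=11, gcd(4,11)=1 -> changes
  Option C: v=53, gcd(4,53)=1 -> changes
  Option D: v=39, gcd(4,39)=1 -> changes
  Option E: v=12, gcd(4,12)=4 -> preserves

Answer: E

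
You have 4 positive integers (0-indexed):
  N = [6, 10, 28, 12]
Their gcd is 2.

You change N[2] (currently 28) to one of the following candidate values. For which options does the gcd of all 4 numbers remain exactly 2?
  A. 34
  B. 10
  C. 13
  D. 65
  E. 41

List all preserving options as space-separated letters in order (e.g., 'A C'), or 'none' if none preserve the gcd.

Answer: A B

Derivation:
Old gcd = 2; gcd of others (without N[2]) = 2
New gcd for candidate v: gcd(2, v). Preserves old gcd iff gcd(2, v) = 2.
  Option A: v=34, gcd(2,34)=2 -> preserves
  Option B: v=10, gcd(2,10)=2 -> preserves
  Option C: v=13, gcd(2,13)=1 -> changes
  Option D: v=65, gcd(2,65)=1 -> changes
  Option E: v=41, gcd(2,41)=1 -> changes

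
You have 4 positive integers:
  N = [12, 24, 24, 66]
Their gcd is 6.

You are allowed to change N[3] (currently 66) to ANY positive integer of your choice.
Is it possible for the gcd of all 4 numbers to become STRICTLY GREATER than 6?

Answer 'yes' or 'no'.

Current gcd = 6
gcd of all OTHER numbers (without N[3]=66): gcd([12, 24, 24]) = 12
The new gcd after any change is gcd(12, new_value).
This can be at most 12.
Since 12 > old gcd 6, the gcd CAN increase (e.g., set N[3] = 12).

Answer: yes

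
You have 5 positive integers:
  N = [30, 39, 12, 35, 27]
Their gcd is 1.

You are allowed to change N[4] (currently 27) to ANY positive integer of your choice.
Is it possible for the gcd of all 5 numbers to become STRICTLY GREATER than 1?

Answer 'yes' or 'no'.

Answer: no

Derivation:
Current gcd = 1
gcd of all OTHER numbers (without N[4]=27): gcd([30, 39, 12, 35]) = 1
The new gcd after any change is gcd(1, new_value).
This can be at most 1.
Since 1 = old gcd 1, the gcd can only stay the same or decrease.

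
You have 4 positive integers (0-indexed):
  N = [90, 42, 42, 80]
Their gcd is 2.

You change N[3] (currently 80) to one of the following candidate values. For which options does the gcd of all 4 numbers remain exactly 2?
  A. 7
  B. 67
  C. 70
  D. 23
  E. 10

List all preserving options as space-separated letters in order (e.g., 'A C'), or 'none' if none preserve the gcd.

Old gcd = 2; gcd of others (without N[3]) = 6
New gcd for candidate v: gcd(6, v). Preserves old gcd iff gcd(6, v) = 2.
  Option A: v=7, gcd(6,7)=1 -> changes
  Option B: v=67, gcd(6,67)=1 -> changes
  Option C: v=70, gcd(6,70)=2 -> preserves
  Option D: v=23, gcd(6,23)=1 -> changes
  Option E: v=10, gcd(6,10)=2 -> preserves

Answer: C E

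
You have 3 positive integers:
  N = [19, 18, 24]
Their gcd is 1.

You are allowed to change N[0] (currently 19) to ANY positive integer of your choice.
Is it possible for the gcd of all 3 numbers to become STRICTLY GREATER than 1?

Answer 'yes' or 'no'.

Current gcd = 1
gcd of all OTHER numbers (without N[0]=19): gcd([18, 24]) = 6
The new gcd after any change is gcd(6, new_value).
This can be at most 6.
Since 6 > old gcd 1, the gcd CAN increase (e.g., set N[0] = 6).

Answer: yes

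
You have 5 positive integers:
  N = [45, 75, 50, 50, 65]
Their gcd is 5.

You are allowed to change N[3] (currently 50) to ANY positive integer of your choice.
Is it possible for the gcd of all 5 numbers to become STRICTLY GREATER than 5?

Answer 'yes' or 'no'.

Current gcd = 5
gcd of all OTHER numbers (without N[3]=50): gcd([45, 75, 50, 65]) = 5
The new gcd after any change is gcd(5, new_value).
This can be at most 5.
Since 5 = old gcd 5, the gcd can only stay the same or decrease.

Answer: no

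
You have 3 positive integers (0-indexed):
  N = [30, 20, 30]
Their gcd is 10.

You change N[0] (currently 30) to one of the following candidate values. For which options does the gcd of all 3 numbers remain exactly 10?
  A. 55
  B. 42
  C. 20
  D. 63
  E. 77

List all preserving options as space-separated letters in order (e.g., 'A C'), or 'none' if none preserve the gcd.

Answer: C

Derivation:
Old gcd = 10; gcd of others (without N[0]) = 10
New gcd for candidate v: gcd(10, v). Preserves old gcd iff gcd(10, v) = 10.
  Option A: v=55, gcd(10,55)=5 -> changes
  Option B: v=42, gcd(10,42)=2 -> changes
  Option C: v=20, gcd(10,20)=10 -> preserves
  Option D: v=63, gcd(10,63)=1 -> changes
  Option E: v=77, gcd(10,77)=1 -> changes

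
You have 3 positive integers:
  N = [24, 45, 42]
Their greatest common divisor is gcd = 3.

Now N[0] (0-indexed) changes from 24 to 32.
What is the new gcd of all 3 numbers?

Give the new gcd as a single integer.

Numbers: [24, 45, 42], gcd = 3
Change: index 0, 24 -> 32
gcd of the OTHER numbers (without index 0): gcd([45, 42]) = 3
New gcd = gcd(g_others, new_val) = gcd(3, 32) = 1

Answer: 1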